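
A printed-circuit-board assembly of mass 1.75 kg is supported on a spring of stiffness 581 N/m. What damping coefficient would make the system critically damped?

63.8 N·s/m

c_c = 2√(k·m) = 2√(581.0 × 1.75) = 2 × 31.89 = 63.77 N·s/m.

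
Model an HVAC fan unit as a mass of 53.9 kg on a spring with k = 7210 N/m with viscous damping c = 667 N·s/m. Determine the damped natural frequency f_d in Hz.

ω_n = √(k/m) = √(7210/53.9) = 11.57 rad/s.
Critical damping c_c = 2√(k·m) = 2√(7210 × 53.9) = 1247 N·s/m, so ζ = c/c_c = 667/1247 = 0.5350.
ω_d = ω_n√(1 − ζ²) = 11.57 × √(1 − 0.286) = 9.772 rad/s.
f_d = ω_d/(2π) = 1.555 Hz.

1.56 Hz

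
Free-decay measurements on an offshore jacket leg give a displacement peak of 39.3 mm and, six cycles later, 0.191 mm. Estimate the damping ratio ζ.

0.140

Logarithmic decrement δ = (1/n)·ln(x₀/x_n) = (1/6)·ln(39.3/0.191) = (1/6)·ln(205.8) = 0.8878.
ζ = δ/√(4π² + δ²) = 0.8878/√(39.48 + 0.788) = 0.8878/6.346 = 0.1399.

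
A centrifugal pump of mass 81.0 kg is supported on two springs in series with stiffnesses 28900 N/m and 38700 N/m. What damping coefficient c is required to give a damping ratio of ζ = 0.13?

Series springs: 1/k_eq = 1/28900 + 1/38700 = 6.044×10^-5, so k_eq = 16540 N/m.
c_c = 2√(k_eq·m) = 2√(16540 × 81.0) = 2315 N·s/m.
c = ζ·c_c = 0.13 × 2315 = 301.0 N·s/m.

301 N·s/m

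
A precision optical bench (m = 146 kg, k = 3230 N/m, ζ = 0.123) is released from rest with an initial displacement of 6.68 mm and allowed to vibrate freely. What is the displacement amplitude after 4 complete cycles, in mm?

Logarithmic decrement δ = 2πζ/√(1 − ζ²) = 2π × 0.1230/√(1 − 0.0151) = 0.7787.
After n cycles, x_n/x₀ = e^(−nδ), so x_4 = 6.68 × e^(−4 × 0.7787) = 6.68 × 0.04438 = 0.2965 mm.

0.296 mm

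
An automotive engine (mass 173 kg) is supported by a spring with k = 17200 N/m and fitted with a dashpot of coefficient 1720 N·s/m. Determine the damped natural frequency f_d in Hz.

ω_n = √(k/m) = √(17200/173) = 9.971 rad/s.
Critical damping c_c = 2√(k·m) = 2√(17200 × 173) = 3450 N·s/m, so ζ = c/c_c = 1720/3450 = 0.4986.
ω_d = ω_n√(1 − ζ²) = 9.971 × √(1 − 0.249) = 8.644 rad/s.
f_d = ω_d/(2π) = 1.376 Hz.

1.38 Hz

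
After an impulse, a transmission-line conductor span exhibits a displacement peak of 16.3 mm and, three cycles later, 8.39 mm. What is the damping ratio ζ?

Logarithmic decrement δ = (1/n)·ln(x₀/x_n) = (1/3)·ln(16.3/8.39) = (1/3)·ln(1.943) = 0.2214.
ζ = δ/√(4π² + δ²) = 0.2214/√(39.48 + 0.0490) = 0.2214/6.287 = 0.03521.

0.0352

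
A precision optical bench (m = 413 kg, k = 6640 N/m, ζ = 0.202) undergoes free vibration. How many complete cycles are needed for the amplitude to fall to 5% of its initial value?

Logarithmic decrement δ = 2πζ/√(1 − ζ²) = 2π × 0.2020/√(1 − 0.0408) = 1.296.
x_n/x₀ = e^(−nδ) ≤ 0.05; take ln: n ≥ ln(1/0.05)/δ = 2.996/1.296 = 2.312.
So 3 complete cycles are required.

3 cycles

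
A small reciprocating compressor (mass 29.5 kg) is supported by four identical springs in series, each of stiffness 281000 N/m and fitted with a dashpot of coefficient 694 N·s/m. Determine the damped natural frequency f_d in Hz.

Series springs: 1/k_eq = 4/281000, so k_eq = 281000/4 = 70250 N/m.
ω_n = √(k_eq/m) = √(70250/29.5) = 48.80 rad/s.
Critical damping c_c = 2√(k_eq·m) = 2√(70250 × 29.5) = 2879 N·s/m, so ζ = c/c_c = 694/2879 = 0.2410.
ω_d = ω_n√(1 − ζ²) = 48.80 × √(1 − 0.0581) = 47.36 rad/s.
f_d = ω_d/(2π) = 7.538 Hz.

7.54 Hz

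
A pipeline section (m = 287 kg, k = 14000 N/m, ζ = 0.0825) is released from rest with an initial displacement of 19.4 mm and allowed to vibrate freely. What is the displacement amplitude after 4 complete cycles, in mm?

2.42 mm

Logarithmic decrement δ = 2πζ/√(1 − ζ²) = 2π × 0.08250/√(1 − 0.00681) = 0.5201.
After n cycles, x_n/x₀ = e^(−nδ), so x_4 = 19.4 × e^(−4 × 0.5201) = 19.4 × 0.1249 = 2.422 mm.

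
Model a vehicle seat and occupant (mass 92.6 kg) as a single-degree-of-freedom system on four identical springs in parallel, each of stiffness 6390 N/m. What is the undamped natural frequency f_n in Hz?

2.64 Hz

Parallel springs add: k_eq = 4 × 6390 = 25560 N/m.
ω_n = √(k_eq/m) = √(25560/92.6) = √276.0 = 16.61 rad/s.
f_n = ω_n/(2π) = 16.61/6.283 = 2.644 Hz.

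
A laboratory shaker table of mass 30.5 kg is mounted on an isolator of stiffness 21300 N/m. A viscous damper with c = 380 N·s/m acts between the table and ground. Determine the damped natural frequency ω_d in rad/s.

ω_n = √(k/m) = √(21300/30.5) = 26.43 rad/s.
Critical damping c_c = 2√(k·m) = 2√(21300 × 30.5) = 1612 N·s/m, so ζ = c/c_c = 380/1612 = 0.2357.
ω_d = ω_n√(1 − ζ²) = 26.43 × √(1 − 0.0556) = 25.68 rad/s.

25.7 rad/s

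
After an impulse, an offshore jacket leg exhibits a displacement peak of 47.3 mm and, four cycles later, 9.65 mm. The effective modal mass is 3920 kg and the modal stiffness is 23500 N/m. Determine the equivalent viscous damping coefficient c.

Logarithmic decrement δ = (1/n)·ln(x₀/x_n) = (1/4)·ln(47.3/9.65) = (1/4)·ln(4.902) = 0.3974.
ζ = δ/√(4π² + δ²) = 0.3974/√(39.48 + 0.158) = 0.3974/6.296 = 0.06312.
c = ζ · 2√(km) = 0.06312 × 2√(23500 × 3920) = 0.06312 × 19200 = 1212 N·s/m.

1210 N·s/m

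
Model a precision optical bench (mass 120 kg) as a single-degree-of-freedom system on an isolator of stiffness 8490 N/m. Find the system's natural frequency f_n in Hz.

ω_n = √(k/m) = √(8490/120) = √70.75 = 8.411 rad/s.
f_n = ω_n/(2π) = 8.411/6.283 = 1.339 Hz.

1.34 Hz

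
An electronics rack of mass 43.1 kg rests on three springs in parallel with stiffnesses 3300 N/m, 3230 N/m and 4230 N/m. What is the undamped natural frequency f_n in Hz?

2.51 Hz

Parallel springs add: k_eq = 3300 + 3230 + 4230 = 10760 N/m.
ω_n = √(k_eq/m) = √(10760/43.1) = √249.7 = 15.80 rad/s.
f_n = ω_n/(2π) = 15.80/6.283 = 2.515 Hz.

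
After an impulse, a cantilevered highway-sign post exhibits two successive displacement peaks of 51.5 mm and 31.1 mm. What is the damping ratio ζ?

0.0800

Logarithmic decrement δ = (1/n)·ln(x₀/x_n) = (1/1)·ln(51.5/31.1) = (1/1)·ln(1.656) = 0.5044.
ζ = δ/√(4π² + δ²) = 0.5044/√(39.48 + 0.254) = 0.5044/6.303 = 0.08002.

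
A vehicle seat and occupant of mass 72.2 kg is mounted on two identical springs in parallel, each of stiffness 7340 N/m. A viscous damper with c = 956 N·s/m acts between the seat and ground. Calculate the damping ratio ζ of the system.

Parallel springs add: k_eq = 2 × 7340 = 14680 N/m.
ω_n = √(k_eq/m) = √(14680/72.2) = 14.26 rad/s.
Critical damping c_c = 2√(k_eq·m) = 2√(14680 × 72.2) = 2059 N·s/m, so ζ = c/c_c = 956/2059 = 0.4643.

0.464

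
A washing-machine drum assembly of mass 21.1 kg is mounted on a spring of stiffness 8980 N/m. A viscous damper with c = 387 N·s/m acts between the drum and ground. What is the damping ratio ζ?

ω_n = √(k/m) = √(8980/21.1) = 20.63 rad/s.
Critical damping c_c = 2√(k·m) = 2√(8980 × 21.1) = 870.6 N·s/m, so ζ = c/c_c = 387/870.6 = 0.4445.

0.445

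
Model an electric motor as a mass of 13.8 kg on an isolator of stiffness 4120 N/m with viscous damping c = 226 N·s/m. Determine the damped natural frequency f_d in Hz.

2.42 Hz

ω_n = √(k/m) = √(4120/13.8) = 17.28 rad/s.
Critical damping c_c = 2√(k·m) = 2√(4120 × 13.8) = 476.9 N·s/m, so ζ = c/c_c = 226/476.9 = 0.4739.
ω_d = ω_n√(1 − ζ²) = 17.28 × √(1 − 0.225) = 15.22 rad/s.
f_d = ω_d/(2π) = 2.422 Hz.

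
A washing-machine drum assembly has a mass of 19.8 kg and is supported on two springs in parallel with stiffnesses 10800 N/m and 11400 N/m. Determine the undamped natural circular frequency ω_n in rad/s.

Parallel springs add: k_eq = 10800 + 11400 = 22200 N/m.
ω_n = √(k_eq/m) = √(22200/19.8) = √1121 = 33.48 rad/s.

33.5 rad/s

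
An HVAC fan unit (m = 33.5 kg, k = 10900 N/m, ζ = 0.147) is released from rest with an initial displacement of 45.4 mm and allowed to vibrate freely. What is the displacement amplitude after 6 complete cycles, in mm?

0.167 mm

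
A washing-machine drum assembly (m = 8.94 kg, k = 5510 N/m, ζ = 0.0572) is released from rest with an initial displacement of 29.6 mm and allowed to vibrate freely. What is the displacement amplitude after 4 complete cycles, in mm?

7.01 mm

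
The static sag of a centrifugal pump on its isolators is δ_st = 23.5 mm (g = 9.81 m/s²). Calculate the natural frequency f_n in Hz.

3.25 Hz

ω_n = √(g/δ_st) = √(9.81/0.0235) = √417.4 = 20.43 rad/s.
f_n = ω_n/(2π) = 20.43/6.283 = 3.252 Hz.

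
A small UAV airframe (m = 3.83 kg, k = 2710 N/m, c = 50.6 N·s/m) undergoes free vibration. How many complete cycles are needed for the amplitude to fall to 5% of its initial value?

2 cycles

ζ = c/(2√(km)) = 50.6/(2√(2710 × 3.83)) = 50.6/203.8 = 0.2483.
Logarithmic decrement δ = 2πζ/√(1 − ζ²) = 2π × 0.2483/√(1 − 0.0617) = 1.611.
x_n/x₀ = e^(−nδ) ≤ 0.05; take ln: n ≥ ln(1/0.05)/δ = 2.996/1.611 = 1.860.
So 2 complete cycles are required.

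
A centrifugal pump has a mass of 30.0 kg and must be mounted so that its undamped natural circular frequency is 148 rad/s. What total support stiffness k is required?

k = m·ω_n² = 30.0 × 148.0² = 30.0 × 21900 = 657100 N/m.

657000 N/m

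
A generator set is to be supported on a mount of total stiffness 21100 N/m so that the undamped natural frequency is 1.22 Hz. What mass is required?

ω_n = 2πf_n = 2π × 1.22 = 7.665 rad/s.
m = k/ω_n² = 21100/7.665² = 21100/58.76 = 359.1 kg.

359 kg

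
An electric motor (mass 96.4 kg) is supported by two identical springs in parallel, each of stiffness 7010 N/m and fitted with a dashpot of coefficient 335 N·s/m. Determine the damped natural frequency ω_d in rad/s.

Parallel springs add: k_eq = 2 × 7010 = 14020 N/m.
ω_n = √(k_eq/m) = √(14020/96.4) = 12.06 rad/s.
Critical damping c_c = 2√(k_eq·m) = 2√(14020 × 96.4) = 2325 N·s/m, so ζ = c/c_c = 335/2325 = 0.1441.
ω_d = ω_n√(1 − ζ²) = 12.06 × √(1 − 0.0208) = 11.93 rad/s.

11.9 rad/s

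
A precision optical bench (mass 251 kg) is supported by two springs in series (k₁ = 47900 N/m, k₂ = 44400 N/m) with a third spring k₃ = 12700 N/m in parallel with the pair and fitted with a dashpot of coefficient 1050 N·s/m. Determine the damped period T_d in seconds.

Series pair: k_s = k₁k₂/(k₁+k₂) = (47900)(44400)/(47900 + 44400) = 23040 N/m. In parallel with k₃: k_eq = 23040 + 12700 = 35740 N/m.
ω_n = √(k_eq/m) = √(35740/251) = 11.93 rad/s.
Critical damping c_c = 2√(k_eq·m) = 2√(35740 × 251) = 5990 N·s/m, so ζ = c/c_c = 1050/5990 = 0.1753.
ω_d = ω_n√(1 − ζ²) = 11.93 × √(1 − 0.0307) = 11.75 rad/s.
T_d = 2π/ω_d = 0.5348 s.

0.535 s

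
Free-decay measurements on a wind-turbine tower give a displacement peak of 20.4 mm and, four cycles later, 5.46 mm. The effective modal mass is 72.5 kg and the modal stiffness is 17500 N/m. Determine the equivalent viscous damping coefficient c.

Logarithmic decrement δ = (1/n)·ln(x₀/x_n) = (1/4)·ln(20.4/5.46) = (1/4)·ln(3.736) = 0.3295.
ζ = δ/√(4π² + δ²) = 0.3295/√(39.48 + 0.109) = 0.3295/6.292 = 0.05237.
c = ζ · 2√(km) = 0.05237 × 2√(17500 × 72.5) = 0.05237 × 2253 = 118.0 N·s/m.

118 N·s/m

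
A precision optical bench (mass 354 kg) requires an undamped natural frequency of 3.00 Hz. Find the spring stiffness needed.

126000 N/m

ω_n = 2πf_n = 2π × 3.00 = 18.85 rad/s.
k = m·ω_n² = 354 × 18.85² = 354 × 355.3 = 125800 N/m.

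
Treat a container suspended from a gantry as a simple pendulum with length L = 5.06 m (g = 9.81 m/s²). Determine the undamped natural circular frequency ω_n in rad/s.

1.39 rad/s

For a simple pendulum ω_n = √(g/L) = √(9.81/5.06) = √1.939 = 1.392 rad/s.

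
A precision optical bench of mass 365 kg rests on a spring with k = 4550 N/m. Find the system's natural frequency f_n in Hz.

ω_n = √(k/m) = √(4550/365) = √12.47 = 3.531 rad/s.
f_n = ω_n/(2π) = 3.531/6.283 = 0.5619 Hz.

0.562 Hz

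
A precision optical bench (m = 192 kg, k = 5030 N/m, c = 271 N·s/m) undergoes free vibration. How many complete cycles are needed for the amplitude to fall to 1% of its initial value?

6 cycles

ζ = c/(2√(km)) = 271/(2√(5030 × 192)) = 271/1965 = 0.1379.
Logarithmic decrement δ = 2πζ/√(1 − ζ²) = 2π × 0.1379/√(1 − 0.0190) = 0.8747.
x_n/x₀ = e^(−nδ) ≤ 0.01; take ln: n ≥ ln(1/0.01)/δ = 4.605/0.8747 = 5.265.
So 6 complete cycles are required.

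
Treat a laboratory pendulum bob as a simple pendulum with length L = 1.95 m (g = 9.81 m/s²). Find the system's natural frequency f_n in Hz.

0.357 Hz

For a simple pendulum ω_n = √(g/L) = √(9.81/1.95) = √5.031 = 2.243 rad/s.
f_n = ω_n/(2π) = 2.243/6.283 = 0.3570 Hz.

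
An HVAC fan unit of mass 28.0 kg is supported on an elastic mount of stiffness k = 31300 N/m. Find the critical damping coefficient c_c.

1870 N·s/m

c_c = 2√(k·m) = 2√(31300 × 28.0) = 2 × 936.2 = 1872 N·s/m.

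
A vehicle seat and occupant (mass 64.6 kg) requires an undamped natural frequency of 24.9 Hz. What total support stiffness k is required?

ω_n = 2πf_n = 2π × 24.9 = 156.5 rad/s.
k = m·ω_n² = 64.6 × 156.5² = 64.6 × 24480 = 1581000 N/m.

1580000 N/m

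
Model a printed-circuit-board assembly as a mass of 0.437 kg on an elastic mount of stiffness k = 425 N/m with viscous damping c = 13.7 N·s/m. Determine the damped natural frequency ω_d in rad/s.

ω_n = √(k/m) = √(425.0/0.437) = 31.19 rad/s.
Critical damping c_c = 2√(k·m) = 2√(425.0 × 0.437) = 27.26 N·s/m, so ζ = c/c_c = 13.7/27.26 = 0.5026.
ω_d = ω_n√(1 − ζ²) = 31.19 × √(1 − 0.253) = 26.96 rad/s.

27.0 rad/s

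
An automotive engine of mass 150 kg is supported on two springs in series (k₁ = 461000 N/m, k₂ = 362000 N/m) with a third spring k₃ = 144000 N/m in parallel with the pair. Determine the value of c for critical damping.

14400 N·s/m

Series pair: k_s = k₁k₂/(k₁+k₂) = (461000)(362000)/(461000 + 362000) = 202800 N/m. In parallel with k₃: k_eq = 202800 + 144000 = 346800 N/m.
c_c = 2√(k_eq·m) = 2√(346800 × 150) = 2 × 7212 = 14420 N·s/m.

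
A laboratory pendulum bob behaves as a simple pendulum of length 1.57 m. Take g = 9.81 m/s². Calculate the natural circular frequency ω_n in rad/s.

2.50 rad/s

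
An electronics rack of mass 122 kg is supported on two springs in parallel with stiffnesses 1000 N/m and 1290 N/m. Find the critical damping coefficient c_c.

1060 N·s/m

Parallel springs add: k_eq = 1000 + 1290 = 2290 N/m.
c_c = 2√(k_eq·m) = 2√(2290 × 122) = 2 × 528.6 = 1057 N·s/m.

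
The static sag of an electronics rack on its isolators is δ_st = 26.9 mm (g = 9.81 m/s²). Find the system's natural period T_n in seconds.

ω_n = √(g/δ_st) = √(9.81/0.0269) = √364.7 = 19.10 rad/s.
T_n = 2π/ω_n = 6.283/19.10 = 0.3290 s.

0.329 s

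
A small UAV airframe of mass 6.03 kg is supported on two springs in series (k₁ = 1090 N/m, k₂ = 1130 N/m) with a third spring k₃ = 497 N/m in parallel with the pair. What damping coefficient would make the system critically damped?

159 N·s/m

Series pair: k_s = k₁k₂/(k₁+k₂) = (1090)(1130)/(1090 + 1130) = 554.8 N/m. In parallel with k₃: k_eq = 554.8 + 497 = 1052 N/m.
c_c = 2√(k_eq·m) = 2√(1052 × 6.03) = 2 × 79.64 = 159.3 N·s/m.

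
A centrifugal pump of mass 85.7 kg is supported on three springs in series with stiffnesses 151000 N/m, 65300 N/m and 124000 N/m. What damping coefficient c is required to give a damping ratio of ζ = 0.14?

Series springs: 1/k_eq = 1/151000 + 1/65300 + 1/124000 = 3.000×10^-5, so k_eq = 33330 N/m.
c_c = 2√(k_eq·m) = 2√(33330 × 85.7) = 3380 N·s/m.
c = ζ·c_c = 0.14 × 3380 = 473.2 N·s/m.

473 N·s/m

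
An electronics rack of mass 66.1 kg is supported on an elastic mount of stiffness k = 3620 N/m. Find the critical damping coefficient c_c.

978 N·s/m

c_c = 2√(k·m) = 2√(3620 × 66.1) = 2 × 489.2 = 978.3 N·s/m.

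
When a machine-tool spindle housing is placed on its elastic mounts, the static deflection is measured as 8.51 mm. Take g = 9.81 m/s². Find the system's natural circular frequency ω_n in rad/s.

ω_n = √(g/δ_st) = √(9.81/0.00851) = √1153 = 33.95 rad/s.

34.0 rad/s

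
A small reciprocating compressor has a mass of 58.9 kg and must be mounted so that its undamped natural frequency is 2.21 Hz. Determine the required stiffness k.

11400 N/m

ω_n = 2πf_n = 2π × 2.21 = 13.89 rad/s.
k = m·ω_n² = 58.9 × 13.89² = 58.9 × 192.8 = 11360 N/m.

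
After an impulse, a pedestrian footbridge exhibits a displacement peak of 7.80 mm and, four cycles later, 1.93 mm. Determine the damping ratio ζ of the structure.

0.0555

Logarithmic decrement δ = (1/n)·ln(x₀/x_n) = (1/4)·ln(7.80/1.93) = (1/4)·ln(4.041) = 0.3492.
ζ = δ/√(4π² + δ²) = 0.3492/√(39.48 + 0.122) = 0.3492/6.293 = 0.05548.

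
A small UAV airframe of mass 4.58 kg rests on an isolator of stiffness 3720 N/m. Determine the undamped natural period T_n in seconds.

ω_n = √(k/m) = √(3720/4.58) = √812.2 = 28.50 rad/s.
T_n = 2π/ω_n = 6.283/28.50 = 0.2205 s.

0.220 s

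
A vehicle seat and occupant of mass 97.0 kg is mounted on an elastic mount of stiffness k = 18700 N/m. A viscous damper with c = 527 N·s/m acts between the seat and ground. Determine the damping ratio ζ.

ω_n = √(k/m) = √(18700/97.0) = 13.88 rad/s.
Critical damping c_c = 2√(k·m) = 2√(18700 × 97.0) = 2694 N·s/m, so ζ = c/c_c = 527/2694 = 0.1956.

0.196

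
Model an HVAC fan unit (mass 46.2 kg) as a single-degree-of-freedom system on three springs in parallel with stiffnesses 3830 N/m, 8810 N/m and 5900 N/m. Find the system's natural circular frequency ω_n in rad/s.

20.0 rad/s

Parallel springs add: k_eq = 3830 + 8810 + 5900 = 18540 N/m.
ω_n = √(k_eq/m) = √(18540/46.2) = √401.3 = 20.03 rad/s.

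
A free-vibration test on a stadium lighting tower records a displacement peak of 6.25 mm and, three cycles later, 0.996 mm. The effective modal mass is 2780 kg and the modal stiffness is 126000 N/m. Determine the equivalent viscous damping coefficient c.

Logarithmic decrement δ = (1/n)·ln(x₀/x_n) = (1/3)·ln(6.25/0.996) = (1/3)·ln(6.275) = 0.6122.
ζ = δ/√(4π² + δ²) = 0.6122/√(39.48 + 0.375) = 0.6122/6.313 = 0.09697.
c = ζ · 2√(km) = 0.09697 × 2√(126000 × 2780) = 0.09697 × 37430 = 3630 N·s/m.

3630 N·s/m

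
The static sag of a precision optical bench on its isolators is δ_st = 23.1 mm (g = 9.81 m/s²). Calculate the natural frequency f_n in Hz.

ω_n = √(g/δ_st) = √(9.81/0.0231) = √424.7 = 20.61 rad/s.
f_n = ω_n/(2π) = 20.61/6.283 = 3.280 Hz.

3.28 Hz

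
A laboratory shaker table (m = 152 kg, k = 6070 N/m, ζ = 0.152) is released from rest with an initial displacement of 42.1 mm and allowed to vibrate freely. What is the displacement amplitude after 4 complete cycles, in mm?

Logarithmic decrement δ = 2πζ/√(1 − ζ²) = 2π × 0.1520/√(1 − 0.0231) = 0.9663.
After n cycles, x_n/x₀ = e^(−nδ), so x_4 = 42.1 × e^(−4 × 0.9663) = 42.1 × 0.02096 = 0.8825 mm.

0.882 mm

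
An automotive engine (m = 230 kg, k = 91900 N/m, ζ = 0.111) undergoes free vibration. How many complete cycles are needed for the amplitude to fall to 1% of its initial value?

7 cycles

Logarithmic decrement δ = 2πζ/√(1 − ζ²) = 2π × 0.1110/√(1 − 0.0123) = 0.7018.
x_n/x₀ = e^(−nδ) ≤ 0.01; take ln: n ≥ ln(1/0.01)/δ = 4.605/0.7018 = 6.562.
So 7 complete cycles are required.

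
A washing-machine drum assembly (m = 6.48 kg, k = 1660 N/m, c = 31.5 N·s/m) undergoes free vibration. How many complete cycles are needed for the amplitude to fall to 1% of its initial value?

5 cycles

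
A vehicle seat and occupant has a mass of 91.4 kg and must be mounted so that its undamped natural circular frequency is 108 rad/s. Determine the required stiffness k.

1070000 N/m

k = m·ω_n² = 91.4 × 108.0² = 91.4 × 11660 = 1066000 N/m.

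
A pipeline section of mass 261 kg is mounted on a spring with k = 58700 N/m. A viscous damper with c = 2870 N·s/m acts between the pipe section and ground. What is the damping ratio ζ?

0.367

ω_n = √(k/m) = √(58700/261) = 15.00 rad/s.
Critical damping c_c = 2√(k·m) = 2√(58700 × 261) = 7828 N·s/m, so ζ = c/c_c = 2870/7828 = 0.3666.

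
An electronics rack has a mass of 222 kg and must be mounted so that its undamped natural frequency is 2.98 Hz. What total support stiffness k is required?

ω_n = 2πf_n = 2π × 2.98 = 18.72 rad/s.
k = m·ω_n² = 222 × 18.72² = 222 × 350.6 = 77830 N/m.

77800 N/m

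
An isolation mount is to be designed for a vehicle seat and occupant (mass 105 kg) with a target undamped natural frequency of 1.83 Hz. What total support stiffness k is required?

ω_n = 2πf_n = 2π × 1.83 = 11.50 rad/s.
k = m·ω_n² = 105 × 11.50² = 105 × 132.2 = 13880 N/m.

13900 N/m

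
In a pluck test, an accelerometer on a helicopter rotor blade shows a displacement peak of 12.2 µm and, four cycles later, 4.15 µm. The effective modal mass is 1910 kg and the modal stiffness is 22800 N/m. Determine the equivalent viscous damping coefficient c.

Logarithmic decrement δ = (1/n)·ln(x₀/x_n) = (1/4)·ln(12.2/4.15) = (1/4)·ln(2.940) = 0.2696.
ζ = δ/√(4π² + δ²) = 0.2696/√(39.48 + 0.0727) = 0.2696/6.289 = 0.04287.
c = ζ · 2√(km) = 0.04287 × 2√(22800 × 1910) = 0.04287 × 13200 = 565.8 N·s/m.

566 N·s/m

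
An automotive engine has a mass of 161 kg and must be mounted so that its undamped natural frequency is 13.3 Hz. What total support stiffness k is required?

1120000 N/m

ω_n = 2πf_n = 2π × 13.3 = 83.57 rad/s.
k = m·ω_n² = 161 × 83.57² = 161 × 6983 = 1124000 N/m.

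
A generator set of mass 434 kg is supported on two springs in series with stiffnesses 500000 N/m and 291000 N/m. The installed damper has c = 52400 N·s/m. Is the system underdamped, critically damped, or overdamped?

overdamped

Series springs: 1/k_eq = 1/500000 + 1/291000 = 5.436×10^-6, so k_eq = 183900 N/m.
c_c = 2√(k_eq·m) = 17870 N·s/m; ζ = c/c_c = 52400/17870 = 2.93.
Since ζ > 1 the system is overdamped.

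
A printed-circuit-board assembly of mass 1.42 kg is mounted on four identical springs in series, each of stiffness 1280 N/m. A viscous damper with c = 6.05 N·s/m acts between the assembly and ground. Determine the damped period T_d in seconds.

0.423 s

Series springs: 1/k_eq = 4/1280, so k_eq = 1280/4 = 320.0 N/m.
ω_n = √(k_eq/m) = √(320.0/1.42) = 15.01 rad/s.
Critical damping c_c = 2√(k_eq·m) = 2√(320.0 × 1.42) = 42.63 N·s/m, so ζ = c/c_c = 6.05/42.63 = 0.1419.
ω_d = ω_n√(1 − ζ²) = 15.01 × √(1 − 0.0201) = 14.86 rad/s.
T_d = 2π/ω_d = 0.4228 s.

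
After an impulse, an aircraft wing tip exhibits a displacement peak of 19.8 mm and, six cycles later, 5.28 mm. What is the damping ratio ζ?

Logarithmic decrement δ = (1/n)·ln(x₀/x_n) = (1/6)·ln(19.8/5.28) = (1/6)·ln(3.750) = 0.2203.
ζ = δ/√(4π² + δ²) = 0.2203/√(39.48 + 0.0485) = 0.2203/6.287 = 0.03504.

0.0350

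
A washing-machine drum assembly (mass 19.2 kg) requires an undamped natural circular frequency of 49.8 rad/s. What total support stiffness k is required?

47600 N/m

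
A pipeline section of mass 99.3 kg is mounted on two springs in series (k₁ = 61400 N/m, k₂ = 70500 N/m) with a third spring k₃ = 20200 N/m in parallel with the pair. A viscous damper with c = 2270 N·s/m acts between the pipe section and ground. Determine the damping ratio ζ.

Series pair: k_s = k₁k₂/(k₁+k₂) = (61400)(70500)/(61400 + 70500) = 32820 N/m. In parallel with k₃: k_eq = 32820 + 20200 = 53020 N/m.
ω_n = √(k_eq/m) = √(53020/99.3) = 23.11 rad/s.
Critical damping c_c = 2√(k_eq·m) = 2√(53020 × 99.3) = 4589 N·s/m, so ζ = c/c_c = 2270/4589 = 0.4947.

0.495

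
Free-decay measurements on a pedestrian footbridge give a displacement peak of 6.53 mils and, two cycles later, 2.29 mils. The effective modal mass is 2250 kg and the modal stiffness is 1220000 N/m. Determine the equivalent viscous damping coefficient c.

Logarithmic decrement δ = (1/n)·ln(x₀/x_n) = (1/2)·ln(6.53/2.29) = (1/2)·ln(2.852) = 0.5239.
ζ = δ/√(4π² + δ²) = 0.5239/√(39.48 + 0.275) = 0.5239/6.305 = 0.08310.
c = ζ · 2√(km) = 0.08310 × 2√(1220000 × 2250) = 0.08310 × 104800 = 8707 N·s/m.

8710 N·s/m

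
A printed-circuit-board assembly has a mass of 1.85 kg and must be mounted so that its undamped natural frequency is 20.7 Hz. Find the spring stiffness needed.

31300 N/m

ω_n = 2πf_n = 2π × 20.7 = 130.1 rad/s.
k = m·ω_n² = 1.85 × 130.1² = 1.85 × 16920 = 31290 N/m.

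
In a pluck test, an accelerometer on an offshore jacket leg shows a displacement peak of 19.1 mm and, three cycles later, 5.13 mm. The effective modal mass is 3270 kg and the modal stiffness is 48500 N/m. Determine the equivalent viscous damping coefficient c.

1750 N·s/m

Logarithmic decrement δ = (1/n)·ln(x₀/x_n) = (1/3)·ln(19.1/5.13) = (1/3)·ln(3.723) = 0.4382.
ζ = δ/√(4π² + δ²) = 0.4382/√(39.48 + 0.192) = 0.4382/6.298 = 0.06957.
c = ζ · 2√(km) = 0.06957 × 2√(48500 × 3270) = 0.06957 × 25190 = 1752 N·s/m.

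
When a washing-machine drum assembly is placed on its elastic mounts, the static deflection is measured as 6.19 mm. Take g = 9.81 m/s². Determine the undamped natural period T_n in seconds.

ω_n = √(g/δ_st) = √(9.81/0.00619) = √1585 = 39.81 rad/s.
T_n = 2π/ω_n = 6.283/39.81 = 0.1578 s.

0.158 s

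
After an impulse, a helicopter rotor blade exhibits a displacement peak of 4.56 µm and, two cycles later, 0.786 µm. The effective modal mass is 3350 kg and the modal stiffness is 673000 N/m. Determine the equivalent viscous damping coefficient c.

Logarithmic decrement δ = (1/n)·ln(x₀/x_n) = (1/2)·ln(4.56/0.786) = (1/2)·ln(5.802) = 0.8791.
ζ = δ/√(4π² + δ²) = 0.8791/√(39.48 + 0.773) = 0.8791/6.344 = 0.1386.
c = ζ · 2√(km) = 0.1386 × 2√(673000 × 3350) = 0.1386 × 94960 = 13160 N·s/m.

13200 N·s/m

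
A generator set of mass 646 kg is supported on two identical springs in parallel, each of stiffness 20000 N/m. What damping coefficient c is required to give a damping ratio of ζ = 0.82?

8340 N·s/m

Parallel springs add: k_eq = 2 × 20000 = 40000 N/m.
c_c = 2√(k_eq·m) = 2√(40000 × 646) = 10170 N·s/m.
c = ζ·c_c = 0.82 × 10170 = 8337 N·s/m.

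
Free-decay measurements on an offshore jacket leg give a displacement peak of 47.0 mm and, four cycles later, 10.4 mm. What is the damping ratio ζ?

Logarithmic decrement δ = (1/n)·ln(x₀/x_n) = (1/4)·ln(47.0/10.4) = (1/4)·ln(4.519) = 0.3771.
ζ = δ/√(4π² + δ²) = 0.3771/√(39.48 + 0.142) = 0.3771/6.294 = 0.05991.

0.0599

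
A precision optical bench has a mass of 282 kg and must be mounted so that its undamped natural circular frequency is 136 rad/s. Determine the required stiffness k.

k = m·ω_n² = 282 × 136.0² = 282 × 18500 = 5216000 N/m.

5220000 N/m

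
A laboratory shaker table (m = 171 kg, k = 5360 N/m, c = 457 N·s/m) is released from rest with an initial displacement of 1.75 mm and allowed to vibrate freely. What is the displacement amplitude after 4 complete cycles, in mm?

0.00363 mm

ζ = c/(2√(km)) = 457/(2√(5360 × 171)) = 457/1915 = 0.2387.
Logarithmic decrement δ = 2πζ/√(1 − ζ²) = 2π × 0.2387/√(1 − 0.0570) = 1.544.
After n cycles, x_n/x₀ = e^(−nδ), so x_4 = 1.75 × e^(−4 × 1.544) = 1.75 × 0.002077 = 0.003634 mm.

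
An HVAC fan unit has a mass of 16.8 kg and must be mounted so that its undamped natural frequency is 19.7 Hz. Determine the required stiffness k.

257000 N/m

ω_n = 2πf_n = 2π × 19.7 = 123.8 rad/s.
k = m·ω_n² = 16.8 × 123.8² = 16.8 × 15320 = 257400 N/m.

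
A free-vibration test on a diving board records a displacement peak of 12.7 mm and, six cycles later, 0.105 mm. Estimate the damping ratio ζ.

0.126

Logarithmic decrement δ = (1/n)·ln(x₀/x_n) = (1/6)·ln(12.7/0.105) = (1/6)·ln(121.0) = 0.7992.
ζ = δ/√(4π² + δ²) = 0.7992/√(39.48 + 0.639) = 0.7992/6.334 = 0.1262.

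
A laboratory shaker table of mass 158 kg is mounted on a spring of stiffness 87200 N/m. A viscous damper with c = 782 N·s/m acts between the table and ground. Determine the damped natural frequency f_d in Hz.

3.72 Hz

ω_n = √(k/m) = √(87200/158) = 23.49 rad/s.
Critical damping c_c = 2√(k·m) = 2√(87200 × 158) = 7424 N·s/m, so ζ = c/c_c = 782/7424 = 0.1053.
ω_d = ω_n√(1 − ζ²) = 23.49 × √(1 − 0.0111) = 23.36 rad/s.
f_d = ω_d/(2π) = 3.718 Hz.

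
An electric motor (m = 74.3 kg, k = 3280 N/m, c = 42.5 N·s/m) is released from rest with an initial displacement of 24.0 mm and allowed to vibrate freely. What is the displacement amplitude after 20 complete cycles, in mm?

ζ = c/(2√(km)) = 42.5/(2√(3280 × 74.3)) = 42.5/987.3 = 0.04305.
Logarithmic decrement δ = 2πζ/√(1 − ζ²) = 2π × 0.04305/√(1 − 0.00185) = 0.2707.
After n cycles, x_n/x₀ = e^(−nδ), so x_20 = 24.0 × e^(−20 × 0.2707) = 24.0 × 0.004453 = 0.1069 mm.

0.107 mm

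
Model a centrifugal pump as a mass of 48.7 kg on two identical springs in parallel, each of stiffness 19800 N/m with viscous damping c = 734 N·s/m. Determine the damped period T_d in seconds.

Parallel springs add: k_eq = 2 × 19800 = 39600 N/m.
ω_n = √(k_eq/m) = √(39600/48.7) = 28.52 rad/s.
Critical damping c_c = 2√(k_eq·m) = 2√(39600 × 48.7) = 2777 N·s/m, so ζ = c/c_c = 734/2777 = 0.2643.
ω_d = ω_n√(1 − ζ²) = 28.52 × √(1 − 0.0698) = 27.50 rad/s.
T_d = 2π/ω_d = 0.2285 s.

0.228 s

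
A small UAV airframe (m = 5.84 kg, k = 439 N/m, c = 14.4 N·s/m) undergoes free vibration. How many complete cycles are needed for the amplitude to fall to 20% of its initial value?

2 cycles

ζ = c/(2√(km)) = 14.4/(2√(439 × 5.84)) = 14.4/101.3 = 0.1422.
Logarithmic decrement δ = 2πζ/√(1 − ζ²) = 2π × 0.1422/√(1 − 0.0202) = 0.9026.
x_n/x₀ = e^(−nδ) ≤ 0.2; take ln: n ≥ ln(1/0.2)/δ = 1.609/0.9026 = 1.783.
So 2 complete cycles are required.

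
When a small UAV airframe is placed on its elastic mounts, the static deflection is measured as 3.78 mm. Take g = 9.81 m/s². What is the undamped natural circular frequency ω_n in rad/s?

50.9 rad/s

ω_n = √(g/δ_st) = √(9.81/0.00378) = √2595 = 50.94 rad/s.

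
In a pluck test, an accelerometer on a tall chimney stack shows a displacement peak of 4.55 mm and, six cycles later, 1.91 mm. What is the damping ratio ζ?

Logarithmic decrement δ = (1/n)·ln(x₀/x_n) = (1/6)·ln(4.55/1.91) = (1/6)·ln(2.382) = 0.1447.
ζ = δ/√(4π² + δ²) = 0.1447/√(39.48 + 0.0209) = 0.1447/6.285 = 0.02302.

0.0230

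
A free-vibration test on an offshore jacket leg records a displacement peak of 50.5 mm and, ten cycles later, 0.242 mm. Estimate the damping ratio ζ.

0.0847

Logarithmic decrement δ = (1/n)·ln(x₀/x_n) = (1/10)·ln(50.5/0.242) = (1/10)·ln(208.7) = 0.5341.
ζ = δ/√(4π² + δ²) = 0.5341/√(39.48 + 0.285) = 0.5341/6.306 = 0.08470.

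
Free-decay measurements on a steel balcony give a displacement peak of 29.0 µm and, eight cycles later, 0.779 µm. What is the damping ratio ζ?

0.0718

Logarithmic decrement δ = (1/n)·ln(x₀/x_n) = (1/8)·ln(29.0/0.779) = (1/8)·ln(37.23) = 0.4521.
ζ = δ/√(4π² + δ²) = 0.4521/√(39.48 + 0.204) = 0.4521/6.299 = 0.07177.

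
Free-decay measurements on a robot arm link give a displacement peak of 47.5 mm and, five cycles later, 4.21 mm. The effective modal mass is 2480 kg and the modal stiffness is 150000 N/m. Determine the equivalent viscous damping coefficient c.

Logarithmic decrement δ = (1/n)·ln(x₀/x_n) = (1/5)·ln(47.5/4.21) = (1/5)·ln(11.28) = 0.4847.
ζ = δ/√(4π² + δ²) = 0.4847/√(39.48 + 0.235) = 0.4847/6.302 = 0.07691.
c = ζ · 2√(km) = 0.07691 × 2√(150000 × 2480) = 0.07691 × 38570 = 2967 N·s/m.

2970 N·s/m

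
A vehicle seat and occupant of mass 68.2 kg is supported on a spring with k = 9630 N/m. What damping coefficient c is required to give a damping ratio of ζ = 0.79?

1280 N·s/m

c_c = 2√(k·m) = 2√(9630 × 68.2) = 1621 N·s/m.
c = ζ·c_c = 0.79 × 1621 = 1280 N·s/m.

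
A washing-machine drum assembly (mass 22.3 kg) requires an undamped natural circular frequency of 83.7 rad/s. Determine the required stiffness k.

k = m·ω_n² = 22.3 × 83.70² = 22.3 × 7006 = 156200 N/m.

156000 N/m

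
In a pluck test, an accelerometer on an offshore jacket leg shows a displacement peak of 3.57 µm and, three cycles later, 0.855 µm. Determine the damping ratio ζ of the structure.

Logarithmic decrement δ = (1/n)·ln(x₀/x_n) = (1/3)·ln(3.57/0.855) = (1/3)·ln(4.175) = 0.4764.
ζ = δ/√(4π² + δ²) = 0.4764/√(39.48 + 0.227) = 0.4764/6.301 = 0.07561.

0.0756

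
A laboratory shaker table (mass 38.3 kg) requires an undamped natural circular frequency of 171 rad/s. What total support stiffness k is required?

k = m·ω_n² = 38.3 × 171.0² = 38.3 × 29240 = 1120000 N/m.

1120000 N/m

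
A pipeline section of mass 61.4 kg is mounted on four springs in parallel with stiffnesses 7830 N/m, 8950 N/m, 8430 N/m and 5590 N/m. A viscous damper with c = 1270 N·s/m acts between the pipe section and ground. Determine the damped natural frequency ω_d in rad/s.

Parallel springs add: k_eq = 7830 + 8950 + 8430 + 5590 = 30800 N/m.
ω_n = √(k_eq/m) = √(30800/61.4) = 22.40 rad/s.
Critical damping c_c = 2√(k_eq·m) = 2√(30800 × 61.4) = 2750 N·s/m, so ζ = c/c_c = 1270/2750 = 0.4618.
ω_d = ω_n√(1 − ζ²) = 22.40 × √(1 − 0.213) = 19.87 rad/s.

19.9 rad/s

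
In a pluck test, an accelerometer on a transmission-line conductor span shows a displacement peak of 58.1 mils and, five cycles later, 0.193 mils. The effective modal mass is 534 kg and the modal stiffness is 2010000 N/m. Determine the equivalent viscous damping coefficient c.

Logarithmic decrement δ = (1/n)·ln(x₀/x_n) = (1/5)·ln(58.1/0.193) = (1/5)·ln(301.0) = 1.141.
ζ = δ/√(4π² + δ²) = 1.141/√(39.48 + 1.30) = 1.141/6.386 = 0.1787.
c = ζ · 2√(km) = 0.1787 × 2√(2010000 × 534) = 0.1787 × 65520 = 11710 N·s/m.

11700 N·s/m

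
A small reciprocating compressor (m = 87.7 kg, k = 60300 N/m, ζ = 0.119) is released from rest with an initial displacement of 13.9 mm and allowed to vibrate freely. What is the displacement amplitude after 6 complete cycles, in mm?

Logarithmic decrement δ = 2πζ/√(1 − ζ²) = 2π × 0.1190/√(1 − 0.0142) = 0.7531.
After n cycles, x_n/x₀ = e^(−nδ), so x_6 = 13.9 × e^(−6 × 0.7531) = 13.9 × 0.01091 = 0.1516 mm.

0.152 mm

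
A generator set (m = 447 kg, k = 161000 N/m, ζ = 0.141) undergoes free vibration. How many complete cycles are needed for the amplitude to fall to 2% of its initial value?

Logarithmic decrement δ = 2πζ/√(1 − ζ²) = 2π × 0.1410/√(1 − 0.0199) = 0.8949.
x_n/x₀ = e^(−nδ) ≤ 0.02; take ln: n ≥ ln(1/0.02)/δ = 3.912/0.8949 = 4.372.
So 5 complete cycles are required.

5 cycles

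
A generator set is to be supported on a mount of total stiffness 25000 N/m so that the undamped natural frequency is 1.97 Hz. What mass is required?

ω_n = 2πf_n = 2π × 1.97 = 12.38 rad/s.
m = k/ω_n² = 25000/12.38² = 25000/153.2 = 163.2 kg.

163 kg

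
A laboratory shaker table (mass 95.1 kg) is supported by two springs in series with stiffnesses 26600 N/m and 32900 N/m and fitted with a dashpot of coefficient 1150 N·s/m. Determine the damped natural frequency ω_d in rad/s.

10.9 rad/s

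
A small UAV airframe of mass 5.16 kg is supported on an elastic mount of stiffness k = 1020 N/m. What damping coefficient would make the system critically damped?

145 N·s/m

c_c = 2√(k·m) = 2√(1020 × 5.16) = 2 × 72.55 = 145.1 N·s/m.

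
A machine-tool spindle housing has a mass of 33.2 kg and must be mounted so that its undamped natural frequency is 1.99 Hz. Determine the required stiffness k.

ω_n = 2πf_n = 2π × 1.99 = 12.50 rad/s.
k = m·ω_n² = 33.2 × 12.50² = 33.2 × 156.3 = 5190 N/m.

5190 N/m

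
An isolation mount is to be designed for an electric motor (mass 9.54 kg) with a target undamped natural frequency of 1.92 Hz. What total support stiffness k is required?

1390 N/m

ω_n = 2πf_n = 2π × 1.92 = 12.06 rad/s.
k = m·ω_n² = 9.54 × 12.06² = 9.54 × 145.5 = 1388 N/m.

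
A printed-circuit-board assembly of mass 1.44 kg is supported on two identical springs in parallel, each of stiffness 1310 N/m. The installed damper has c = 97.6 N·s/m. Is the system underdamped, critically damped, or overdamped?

Parallel springs add: k_eq = 2 × 1310 = 2620 N/m.
c_c = 2√(k_eq·m) = 122.8 N·s/m; ζ = c/c_c = 97.6/122.8 = 0.794.
Since ζ < 1 the system is underdamped.

underdamped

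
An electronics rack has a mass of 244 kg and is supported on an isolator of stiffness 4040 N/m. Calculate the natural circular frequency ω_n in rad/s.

ω_n = √(k/m) = √(4040/244) = √16.56 = 4.069 rad/s.

4.07 rad/s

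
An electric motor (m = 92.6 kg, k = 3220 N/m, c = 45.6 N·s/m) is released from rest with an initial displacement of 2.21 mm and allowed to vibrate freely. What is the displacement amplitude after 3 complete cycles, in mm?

ζ = c/(2√(km)) = 45.6/(2√(3220 × 92.6)) = 45.6/1092 = 0.04175.
Logarithmic decrement δ = 2πζ/√(1 − ζ²) = 2π × 0.04175/√(1 − 0.00174) = 0.2626.
After n cycles, x_n/x₀ = e^(−nδ), so x_3 = 2.21 × e^(−3 × 0.2626) = 2.21 × 0.4549 = 1.005 mm.

1.01 mm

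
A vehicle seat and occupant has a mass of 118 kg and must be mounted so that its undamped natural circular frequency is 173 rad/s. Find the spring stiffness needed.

3530000 N/m

k = m·ω_n² = 118 × 173.0² = 118 × 29930 = 3532000 N/m.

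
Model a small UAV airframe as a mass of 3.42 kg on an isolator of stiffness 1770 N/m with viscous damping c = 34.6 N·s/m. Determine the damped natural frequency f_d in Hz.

3.53 Hz

ω_n = √(k/m) = √(1770/3.42) = 22.75 rad/s.
Critical damping c_c = 2√(k·m) = 2√(1770 × 3.42) = 155.6 N·s/m, so ζ = c/c_c = 34.6/155.6 = 0.2224.
ω_d = ω_n√(1 − ζ²) = 22.75 × √(1 − 0.0494) = 22.18 rad/s.
f_d = ω_d/(2π) = 3.530 Hz.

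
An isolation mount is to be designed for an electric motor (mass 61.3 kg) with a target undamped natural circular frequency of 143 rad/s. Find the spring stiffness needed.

k = m·ω_n² = 61.3 × 143.0² = 61.3 × 20450 = 1254000 N/m.

1250000 N/m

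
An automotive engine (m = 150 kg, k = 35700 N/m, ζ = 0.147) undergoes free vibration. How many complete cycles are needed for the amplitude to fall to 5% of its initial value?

Logarithmic decrement δ = 2πζ/√(1 − ζ²) = 2π × 0.1470/√(1 − 0.0216) = 0.9338.
x_n/x₀ = e^(−nδ) ≤ 0.05; take ln: n ≥ ln(1/0.05)/δ = 2.996/0.9338 = 3.208.
So 4 complete cycles are required.

4 cycles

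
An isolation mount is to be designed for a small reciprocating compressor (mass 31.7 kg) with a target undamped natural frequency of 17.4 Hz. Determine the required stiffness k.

379000 N/m

ω_n = 2πf_n = 2π × 17.4 = 109.3 rad/s.
k = m·ω_n² = 31.7 × 109.3² = 31.7 × 11950 = 378900 N/m.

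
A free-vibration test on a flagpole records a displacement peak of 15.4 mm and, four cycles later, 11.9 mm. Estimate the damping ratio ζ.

Logarithmic decrement δ = (1/n)·ln(x₀/x_n) = (1/4)·ln(15.4/11.9) = (1/4)·ln(1.294) = 0.06446.
ζ = δ/√(4π² + δ²) = 0.06446/√(39.48 + 0.00415) = 0.06446/6.284 = 0.01026.

0.0103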